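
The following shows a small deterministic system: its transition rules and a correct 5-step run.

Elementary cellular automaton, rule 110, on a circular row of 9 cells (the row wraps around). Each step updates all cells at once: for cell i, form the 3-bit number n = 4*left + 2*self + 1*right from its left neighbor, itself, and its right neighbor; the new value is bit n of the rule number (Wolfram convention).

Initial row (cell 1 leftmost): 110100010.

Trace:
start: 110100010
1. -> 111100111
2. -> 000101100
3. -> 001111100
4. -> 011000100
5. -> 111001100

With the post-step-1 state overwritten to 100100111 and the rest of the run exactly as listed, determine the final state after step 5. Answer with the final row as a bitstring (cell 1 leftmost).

state after step 1 := 100100111
2. -> 101101100
3. -> 111111101
4. -> 000000111
5. -> 000001101

000001101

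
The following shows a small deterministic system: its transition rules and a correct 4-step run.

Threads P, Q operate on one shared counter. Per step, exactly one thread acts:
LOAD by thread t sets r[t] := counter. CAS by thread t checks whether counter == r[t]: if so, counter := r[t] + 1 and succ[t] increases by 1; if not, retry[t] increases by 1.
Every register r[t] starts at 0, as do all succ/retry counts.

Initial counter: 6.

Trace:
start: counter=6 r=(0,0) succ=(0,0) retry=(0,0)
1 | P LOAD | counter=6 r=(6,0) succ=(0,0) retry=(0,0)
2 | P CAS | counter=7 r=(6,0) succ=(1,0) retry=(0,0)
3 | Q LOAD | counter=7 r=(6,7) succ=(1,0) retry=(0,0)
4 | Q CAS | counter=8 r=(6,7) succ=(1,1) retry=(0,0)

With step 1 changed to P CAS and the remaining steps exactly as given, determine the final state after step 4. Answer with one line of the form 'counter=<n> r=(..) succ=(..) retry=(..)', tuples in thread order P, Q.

counter=7 r=(0,6) succ=(0,1) retry=(2,0)

(re-executing from step 1 with the substitution; state before step 1: counter=6 r=(0,0) succ=(0,0) retry=(0,0))
1 | P CAS | counter=6 r=(0,0) succ=(0,0) retry=(1,0)
2 | P CAS | counter=6 r=(0,0) succ=(0,0) retry=(2,0)
3 | Q LOAD | counter=6 r=(0,6) succ=(0,0) retry=(2,0)
4 | Q CAS | counter=7 r=(0,6) succ=(0,1) retry=(2,0)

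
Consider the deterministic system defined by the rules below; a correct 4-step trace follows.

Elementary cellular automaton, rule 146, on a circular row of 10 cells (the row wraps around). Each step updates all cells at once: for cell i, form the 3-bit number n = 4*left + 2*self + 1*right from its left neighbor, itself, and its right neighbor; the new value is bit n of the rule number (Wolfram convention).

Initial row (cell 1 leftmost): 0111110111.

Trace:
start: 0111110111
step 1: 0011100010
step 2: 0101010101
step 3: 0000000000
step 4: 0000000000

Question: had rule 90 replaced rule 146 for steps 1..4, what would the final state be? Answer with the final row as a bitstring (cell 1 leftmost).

(re-executing steps 1..4 under rule 90; state before step 1: 0111110111)
step 1: 0100010101
step 2: 0010100000
step 3: 0100010000
step 4: 1010101000

1010101000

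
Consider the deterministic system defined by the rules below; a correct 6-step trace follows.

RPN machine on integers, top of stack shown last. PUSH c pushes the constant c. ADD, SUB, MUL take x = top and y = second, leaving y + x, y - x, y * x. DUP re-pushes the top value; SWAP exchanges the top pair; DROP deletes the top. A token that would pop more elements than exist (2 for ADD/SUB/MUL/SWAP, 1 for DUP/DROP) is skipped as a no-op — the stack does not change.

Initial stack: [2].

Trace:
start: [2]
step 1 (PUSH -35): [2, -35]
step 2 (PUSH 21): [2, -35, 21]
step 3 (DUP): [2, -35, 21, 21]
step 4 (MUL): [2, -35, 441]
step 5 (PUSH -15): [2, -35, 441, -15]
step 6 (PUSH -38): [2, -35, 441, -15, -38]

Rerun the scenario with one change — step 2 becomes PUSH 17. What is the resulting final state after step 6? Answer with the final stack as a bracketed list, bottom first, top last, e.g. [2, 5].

(re-executing from step 2 with the substitution; state before step 2: [2, -35])
step 2 (PUSH 17): [2, -35, 17]
step 3 (DUP): [2, -35, 17, 17]
step 4 (MUL): [2, -35, 289]
step 5 (PUSH -15): [2, -35, 289, -15]
step 6 (PUSH -38): [2, -35, 289, -15, -38]

[2, -35, 289, -15, -38]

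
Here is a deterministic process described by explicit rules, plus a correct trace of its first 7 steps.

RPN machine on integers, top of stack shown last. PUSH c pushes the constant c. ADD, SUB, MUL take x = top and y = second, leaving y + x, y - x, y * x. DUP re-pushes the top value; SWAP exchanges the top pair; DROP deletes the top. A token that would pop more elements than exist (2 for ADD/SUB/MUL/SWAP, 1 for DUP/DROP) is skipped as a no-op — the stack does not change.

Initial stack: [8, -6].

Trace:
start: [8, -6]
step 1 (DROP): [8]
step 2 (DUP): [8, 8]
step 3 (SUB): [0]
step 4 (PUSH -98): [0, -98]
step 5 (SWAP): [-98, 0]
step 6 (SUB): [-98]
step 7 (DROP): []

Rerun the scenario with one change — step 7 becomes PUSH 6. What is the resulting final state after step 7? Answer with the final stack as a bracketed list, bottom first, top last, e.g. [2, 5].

[-98, 6]

(re-executing from step 7 with the substitution; state before step 7: [-98])
step 7 (PUSH 6): [-98, 6]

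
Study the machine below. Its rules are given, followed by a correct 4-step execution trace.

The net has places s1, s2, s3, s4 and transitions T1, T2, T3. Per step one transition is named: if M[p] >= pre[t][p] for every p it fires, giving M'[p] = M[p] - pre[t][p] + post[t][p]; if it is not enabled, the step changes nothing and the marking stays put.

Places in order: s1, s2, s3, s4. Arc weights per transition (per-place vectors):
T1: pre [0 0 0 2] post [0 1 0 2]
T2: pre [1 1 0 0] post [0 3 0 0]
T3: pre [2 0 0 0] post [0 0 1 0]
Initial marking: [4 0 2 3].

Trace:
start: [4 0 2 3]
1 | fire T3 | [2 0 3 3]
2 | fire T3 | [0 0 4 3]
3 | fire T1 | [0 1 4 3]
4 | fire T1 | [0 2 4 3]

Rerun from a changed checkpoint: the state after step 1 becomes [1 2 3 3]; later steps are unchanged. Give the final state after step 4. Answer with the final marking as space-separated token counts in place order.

state after step 1 := [1 2 3 3]
2 | fire T3 | [1 2 3 3]
3 | fire T1 | [1 3 3 3]
4 | fire T1 | [1 4 3 3]

1 4 3 3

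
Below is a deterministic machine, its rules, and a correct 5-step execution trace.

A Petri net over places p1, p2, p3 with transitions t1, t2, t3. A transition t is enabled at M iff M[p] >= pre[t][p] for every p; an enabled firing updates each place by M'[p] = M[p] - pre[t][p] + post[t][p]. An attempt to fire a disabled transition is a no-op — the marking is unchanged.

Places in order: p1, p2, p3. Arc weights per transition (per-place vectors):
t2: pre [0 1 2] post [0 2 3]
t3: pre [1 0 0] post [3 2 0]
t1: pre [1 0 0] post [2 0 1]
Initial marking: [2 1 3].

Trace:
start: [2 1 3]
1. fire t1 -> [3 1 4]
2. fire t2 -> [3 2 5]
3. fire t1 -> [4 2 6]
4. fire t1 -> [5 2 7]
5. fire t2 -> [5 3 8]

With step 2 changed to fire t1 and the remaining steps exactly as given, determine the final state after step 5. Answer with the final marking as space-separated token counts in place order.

(re-executing from step 2 with the substitution; state before step 2: [3 1 4])
2. fire t1 -> [4 1 5]
3. fire t1 -> [5 1 6]
4. fire t1 -> [6 1 7]
5. fire t2 -> [6 2 8]

6 2 8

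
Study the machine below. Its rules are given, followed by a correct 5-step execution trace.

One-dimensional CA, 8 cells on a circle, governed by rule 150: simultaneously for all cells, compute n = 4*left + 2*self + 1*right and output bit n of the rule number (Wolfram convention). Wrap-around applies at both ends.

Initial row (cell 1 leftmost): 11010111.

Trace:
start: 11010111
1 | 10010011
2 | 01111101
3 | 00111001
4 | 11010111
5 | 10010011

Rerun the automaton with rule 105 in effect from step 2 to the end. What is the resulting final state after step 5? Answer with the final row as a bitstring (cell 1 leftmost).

(re-executing steps 2..5 under rule 105; state before step 2: 10010011)
2 | 10000010
3 | 00111001
4 | 00101000
5 | 10010011

10010011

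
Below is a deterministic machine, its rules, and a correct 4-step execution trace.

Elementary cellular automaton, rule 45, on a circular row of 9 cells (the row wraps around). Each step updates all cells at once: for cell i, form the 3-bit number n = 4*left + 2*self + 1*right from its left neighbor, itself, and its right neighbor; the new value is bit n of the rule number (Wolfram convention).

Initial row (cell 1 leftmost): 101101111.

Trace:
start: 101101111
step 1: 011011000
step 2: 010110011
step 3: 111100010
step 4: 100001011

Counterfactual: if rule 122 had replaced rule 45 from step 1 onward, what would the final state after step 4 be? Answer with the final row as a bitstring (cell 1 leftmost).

011110000

(re-executing steps 1..4 under rule 122; state before step 1: 101101111)
step 1: 111111000
step 2: 100001101
step 3: 110011111
step 4: 011110000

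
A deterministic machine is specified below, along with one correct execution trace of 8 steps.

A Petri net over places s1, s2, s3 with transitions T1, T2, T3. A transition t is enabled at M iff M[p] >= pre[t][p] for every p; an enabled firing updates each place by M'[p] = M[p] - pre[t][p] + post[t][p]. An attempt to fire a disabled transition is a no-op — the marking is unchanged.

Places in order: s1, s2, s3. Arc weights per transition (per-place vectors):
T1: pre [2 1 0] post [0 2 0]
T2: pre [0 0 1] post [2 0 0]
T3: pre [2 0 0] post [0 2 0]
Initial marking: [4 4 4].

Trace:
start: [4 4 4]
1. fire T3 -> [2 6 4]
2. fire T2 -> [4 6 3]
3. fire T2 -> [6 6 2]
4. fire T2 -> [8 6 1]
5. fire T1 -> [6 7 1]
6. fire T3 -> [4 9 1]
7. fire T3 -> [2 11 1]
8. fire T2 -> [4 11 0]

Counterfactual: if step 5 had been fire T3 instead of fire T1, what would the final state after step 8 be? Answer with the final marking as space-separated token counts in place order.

(re-executing from step 5 with the substitution; state before step 5: [8 6 1])
5. fire T3 -> [6 8 1]
6. fire T3 -> [4 10 1]
7. fire T3 -> [2 12 1]
8. fire T2 -> [4 12 0]

4 12 0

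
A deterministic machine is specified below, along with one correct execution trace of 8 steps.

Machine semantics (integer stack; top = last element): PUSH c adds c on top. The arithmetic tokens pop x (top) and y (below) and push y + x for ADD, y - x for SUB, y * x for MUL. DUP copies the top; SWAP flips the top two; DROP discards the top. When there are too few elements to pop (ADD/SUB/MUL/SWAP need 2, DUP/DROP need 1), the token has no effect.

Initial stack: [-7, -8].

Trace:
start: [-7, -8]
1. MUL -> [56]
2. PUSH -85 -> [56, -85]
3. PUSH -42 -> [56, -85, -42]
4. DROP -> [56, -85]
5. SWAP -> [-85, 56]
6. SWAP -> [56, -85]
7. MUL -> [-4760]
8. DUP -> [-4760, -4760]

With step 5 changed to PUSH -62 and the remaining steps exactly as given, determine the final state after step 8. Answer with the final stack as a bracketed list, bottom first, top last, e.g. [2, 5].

[56, 5270, 5270]

(re-executing from step 5 with the substitution; state before step 5: [56, -85])
5. PUSH -62 -> [56, -85, -62]
6. SWAP -> [56, -62, -85]
7. MUL -> [56, 5270]
8. DUP -> [56, 5270, 5270]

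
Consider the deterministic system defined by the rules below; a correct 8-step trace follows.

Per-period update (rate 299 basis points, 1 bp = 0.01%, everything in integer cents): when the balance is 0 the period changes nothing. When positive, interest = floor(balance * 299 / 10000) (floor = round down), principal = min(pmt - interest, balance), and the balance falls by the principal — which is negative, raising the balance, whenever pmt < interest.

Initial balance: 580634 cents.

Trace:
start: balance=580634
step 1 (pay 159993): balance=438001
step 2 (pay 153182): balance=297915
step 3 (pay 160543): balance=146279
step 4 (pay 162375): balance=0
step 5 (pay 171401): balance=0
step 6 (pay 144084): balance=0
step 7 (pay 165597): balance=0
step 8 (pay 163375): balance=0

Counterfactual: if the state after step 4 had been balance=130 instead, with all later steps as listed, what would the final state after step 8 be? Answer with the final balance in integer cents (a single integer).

state after step 4 := balance=130
step 5 (pay 171401): balance=0
step 6 (pay 144084): balance=0
step 7 (pay 165597): balance=0
step 8 (pay 163375): balance=0

0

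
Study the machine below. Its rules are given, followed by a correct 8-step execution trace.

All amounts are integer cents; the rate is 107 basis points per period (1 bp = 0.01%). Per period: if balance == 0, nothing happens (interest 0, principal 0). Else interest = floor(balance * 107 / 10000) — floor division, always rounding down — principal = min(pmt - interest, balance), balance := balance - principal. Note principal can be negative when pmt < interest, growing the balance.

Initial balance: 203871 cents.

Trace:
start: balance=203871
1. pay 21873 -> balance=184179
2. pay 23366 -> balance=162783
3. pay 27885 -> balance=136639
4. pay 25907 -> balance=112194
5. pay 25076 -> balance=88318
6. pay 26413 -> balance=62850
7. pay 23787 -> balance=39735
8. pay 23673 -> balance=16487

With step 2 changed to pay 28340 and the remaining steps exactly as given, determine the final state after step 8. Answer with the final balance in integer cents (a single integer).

(re-executing from step 2 with the substitution; state before step 2: balance=184179)
2. pay 28340 -> balance=157809
3. pay 27885 -> balance=131612
4. pay 25907 -> balance=107113
5. pay 25076 -> balance=83183
6. pay 26413 -> balance=57660
7. pay 23787 -> balance=34489
8. pay 23673 -> balance=11185

11185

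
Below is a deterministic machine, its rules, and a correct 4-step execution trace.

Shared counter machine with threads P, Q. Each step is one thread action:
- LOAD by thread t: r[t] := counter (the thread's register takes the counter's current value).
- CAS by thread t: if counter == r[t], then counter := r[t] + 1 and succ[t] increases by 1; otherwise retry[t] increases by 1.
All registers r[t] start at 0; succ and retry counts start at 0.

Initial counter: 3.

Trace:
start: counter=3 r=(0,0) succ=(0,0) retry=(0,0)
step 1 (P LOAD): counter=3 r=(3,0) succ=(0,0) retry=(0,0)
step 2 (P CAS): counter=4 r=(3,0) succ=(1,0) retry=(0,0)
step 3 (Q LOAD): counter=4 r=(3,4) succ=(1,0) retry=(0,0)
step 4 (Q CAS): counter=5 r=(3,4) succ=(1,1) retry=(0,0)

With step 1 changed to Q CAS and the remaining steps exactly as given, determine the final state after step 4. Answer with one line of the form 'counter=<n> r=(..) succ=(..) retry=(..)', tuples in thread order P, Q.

counter=4 r=(0,3) succ=(0,1) retry=(1,1)

(re-executing from step 1 with the substitution; state before step 1: counter=3 r=(0,0) succ=(0,0) retry=(0,0))
step 1 (Q CAS): counter=3 r=(0,0) succ=(0,0) retry=(0,1)
step 2 (P CAS): counter=3 r=(0,0) succ=(0,0) retry=(1,1)
step 3 (Q LOAD): counter=3 r=(0,3) succ=(0,0) retry=(1,1)
step 4 (Q CAS): counter=4 r=(0,3) succ=(0,1) retry=(1,1)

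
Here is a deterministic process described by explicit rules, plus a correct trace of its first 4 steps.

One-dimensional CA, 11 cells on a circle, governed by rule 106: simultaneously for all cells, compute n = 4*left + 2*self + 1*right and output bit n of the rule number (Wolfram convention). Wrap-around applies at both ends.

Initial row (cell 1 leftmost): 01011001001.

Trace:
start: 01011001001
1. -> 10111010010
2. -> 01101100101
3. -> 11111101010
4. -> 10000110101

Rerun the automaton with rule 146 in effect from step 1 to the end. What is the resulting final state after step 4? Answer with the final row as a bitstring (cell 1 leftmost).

(re-executing steps 1..4 under rule 146; state before step 1: 01011001001)
1. -> 00000110110
2. -> 00001000001
3. -> 10010100010
4. -> 01100010100

01100010100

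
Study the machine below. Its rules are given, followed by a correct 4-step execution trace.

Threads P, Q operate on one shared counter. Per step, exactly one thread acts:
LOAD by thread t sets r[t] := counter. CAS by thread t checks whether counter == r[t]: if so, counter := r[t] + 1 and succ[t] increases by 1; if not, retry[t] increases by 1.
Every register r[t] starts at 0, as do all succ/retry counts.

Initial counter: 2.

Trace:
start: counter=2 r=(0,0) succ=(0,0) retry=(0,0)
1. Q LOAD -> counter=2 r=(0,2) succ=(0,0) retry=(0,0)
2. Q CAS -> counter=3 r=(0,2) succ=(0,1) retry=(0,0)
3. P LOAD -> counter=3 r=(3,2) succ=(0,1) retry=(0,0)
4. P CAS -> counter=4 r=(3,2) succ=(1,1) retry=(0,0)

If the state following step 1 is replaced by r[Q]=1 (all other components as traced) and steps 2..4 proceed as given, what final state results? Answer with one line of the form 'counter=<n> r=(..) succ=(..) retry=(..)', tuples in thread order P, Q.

counter=3 r=(2,1) succ=(1,0) retry=(0,1)

state after step 1 := counter=2 r=(0,1) succ=(0,0) retry=(0,0)
2. Q CAS -> counter=2 r=(0,1) succ=(0,0) retry=(0,1)
3. P LOAD -> counter=2 r=(2,1) succ=(0,0) retry=(0,1)
4. P CAS -> counter=3 r=(2,1) succ=(1,0) retry=(0,1)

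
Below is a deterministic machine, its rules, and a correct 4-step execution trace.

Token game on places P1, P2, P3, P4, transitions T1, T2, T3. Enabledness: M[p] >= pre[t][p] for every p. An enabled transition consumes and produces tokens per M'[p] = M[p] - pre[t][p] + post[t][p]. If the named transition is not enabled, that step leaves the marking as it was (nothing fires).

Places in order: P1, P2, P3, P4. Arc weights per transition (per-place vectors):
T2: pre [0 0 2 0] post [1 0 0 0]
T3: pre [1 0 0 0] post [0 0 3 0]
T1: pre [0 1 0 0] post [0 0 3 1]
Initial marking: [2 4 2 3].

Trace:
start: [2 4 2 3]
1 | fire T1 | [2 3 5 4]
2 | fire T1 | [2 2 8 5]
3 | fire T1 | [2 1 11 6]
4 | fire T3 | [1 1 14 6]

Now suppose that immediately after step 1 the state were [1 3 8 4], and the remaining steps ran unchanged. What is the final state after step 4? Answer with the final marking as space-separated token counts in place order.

0 1 17 6

state after step 1 := [1 3 8 4]
2 | fire T1 | [1 2 11 5]
3 | fire T1 | [1 1 14 6]
4 | fire T3 | [0 1 17 6]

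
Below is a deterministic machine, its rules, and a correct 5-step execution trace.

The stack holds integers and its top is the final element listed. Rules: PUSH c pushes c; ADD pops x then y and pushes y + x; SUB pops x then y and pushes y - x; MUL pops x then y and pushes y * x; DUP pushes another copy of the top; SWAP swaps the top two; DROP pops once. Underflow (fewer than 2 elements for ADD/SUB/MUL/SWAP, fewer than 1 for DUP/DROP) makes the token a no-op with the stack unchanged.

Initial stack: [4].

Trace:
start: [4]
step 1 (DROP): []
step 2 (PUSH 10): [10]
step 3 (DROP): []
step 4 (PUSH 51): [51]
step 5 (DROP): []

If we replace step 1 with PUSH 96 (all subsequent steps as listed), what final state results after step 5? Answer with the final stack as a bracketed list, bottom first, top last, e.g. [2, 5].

(re-executing from step 1 with the substitution; state before step 1: [4])
step 1 (PUSH 96): [4, 96]
step 2 (PUSH 10): [4, 96, 10]
step 3 (DROP): [4, 96]
step 4 (PUSH 51): [4, 96, 51]
step 5 (DROP): [4, 96]

[4, 96]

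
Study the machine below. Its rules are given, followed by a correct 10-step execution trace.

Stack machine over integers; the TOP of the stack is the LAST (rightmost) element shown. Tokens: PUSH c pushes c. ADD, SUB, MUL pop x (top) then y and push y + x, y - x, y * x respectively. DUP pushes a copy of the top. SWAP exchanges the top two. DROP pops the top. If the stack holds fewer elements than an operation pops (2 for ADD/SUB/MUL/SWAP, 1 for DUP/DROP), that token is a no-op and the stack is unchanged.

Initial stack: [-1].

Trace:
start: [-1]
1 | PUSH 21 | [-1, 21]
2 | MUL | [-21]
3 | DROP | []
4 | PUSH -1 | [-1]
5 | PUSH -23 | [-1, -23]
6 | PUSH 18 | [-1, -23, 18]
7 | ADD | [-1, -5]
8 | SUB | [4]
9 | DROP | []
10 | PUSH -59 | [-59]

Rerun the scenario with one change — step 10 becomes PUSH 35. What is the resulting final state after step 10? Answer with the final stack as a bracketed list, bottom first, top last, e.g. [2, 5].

(re-executing from step 10 with the substitution; state before step 10: [])
10 | PUSH 35 | [35]

[35]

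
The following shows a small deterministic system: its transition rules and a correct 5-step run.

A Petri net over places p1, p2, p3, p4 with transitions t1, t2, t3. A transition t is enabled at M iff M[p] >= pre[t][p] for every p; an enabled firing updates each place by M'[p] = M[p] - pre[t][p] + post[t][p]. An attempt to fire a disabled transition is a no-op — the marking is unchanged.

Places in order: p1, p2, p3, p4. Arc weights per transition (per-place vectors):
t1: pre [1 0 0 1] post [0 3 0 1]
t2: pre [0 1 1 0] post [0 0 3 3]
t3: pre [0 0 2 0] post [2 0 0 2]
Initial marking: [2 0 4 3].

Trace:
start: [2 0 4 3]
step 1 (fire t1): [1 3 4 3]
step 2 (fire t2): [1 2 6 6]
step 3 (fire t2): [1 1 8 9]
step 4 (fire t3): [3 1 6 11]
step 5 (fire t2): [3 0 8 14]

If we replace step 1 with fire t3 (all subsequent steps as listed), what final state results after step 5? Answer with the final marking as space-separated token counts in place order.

6 0 0 7

(re-executing from step 1 with the substitution; state before step 1: [2 0 4 3])
step 1 (fire t3): [4 0 2 5]
step 2 (fire t2): [4 0 2 5]
step 3 (fire t2): [4 0 2 5]
step 4 (fire t3): [6 0 0 7]
step 5 (fire t2): [6 0 0 7]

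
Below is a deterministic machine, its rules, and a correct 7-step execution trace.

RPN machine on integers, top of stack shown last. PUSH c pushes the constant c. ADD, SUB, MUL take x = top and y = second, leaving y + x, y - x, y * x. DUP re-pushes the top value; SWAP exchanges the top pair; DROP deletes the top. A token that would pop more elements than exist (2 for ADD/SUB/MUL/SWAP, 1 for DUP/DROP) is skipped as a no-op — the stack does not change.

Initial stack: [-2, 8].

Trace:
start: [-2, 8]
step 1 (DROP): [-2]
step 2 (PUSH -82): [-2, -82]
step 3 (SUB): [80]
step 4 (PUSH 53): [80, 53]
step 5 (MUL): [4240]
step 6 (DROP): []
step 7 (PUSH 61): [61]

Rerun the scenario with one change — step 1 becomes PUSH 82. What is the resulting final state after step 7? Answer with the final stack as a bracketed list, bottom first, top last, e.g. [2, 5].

(re-executing from step 1 with the substitution; state before step 1: [-2, 8])
step 1 (PUSH 82): [-2, 8, 82]
step 2 (PUSH -82): [-2, 8, 82, -82]
step 3 (SUB): [-2, 8, 164]
step 4 (PUSH 53): [-2, 8, 164, 53]
step 5 (MUL): [-2, 8, 8692]
step 6 (DROP): [-2, 8]
step 7 (PUSH 61): [-2, 8, 61]

[-2, 8, 61]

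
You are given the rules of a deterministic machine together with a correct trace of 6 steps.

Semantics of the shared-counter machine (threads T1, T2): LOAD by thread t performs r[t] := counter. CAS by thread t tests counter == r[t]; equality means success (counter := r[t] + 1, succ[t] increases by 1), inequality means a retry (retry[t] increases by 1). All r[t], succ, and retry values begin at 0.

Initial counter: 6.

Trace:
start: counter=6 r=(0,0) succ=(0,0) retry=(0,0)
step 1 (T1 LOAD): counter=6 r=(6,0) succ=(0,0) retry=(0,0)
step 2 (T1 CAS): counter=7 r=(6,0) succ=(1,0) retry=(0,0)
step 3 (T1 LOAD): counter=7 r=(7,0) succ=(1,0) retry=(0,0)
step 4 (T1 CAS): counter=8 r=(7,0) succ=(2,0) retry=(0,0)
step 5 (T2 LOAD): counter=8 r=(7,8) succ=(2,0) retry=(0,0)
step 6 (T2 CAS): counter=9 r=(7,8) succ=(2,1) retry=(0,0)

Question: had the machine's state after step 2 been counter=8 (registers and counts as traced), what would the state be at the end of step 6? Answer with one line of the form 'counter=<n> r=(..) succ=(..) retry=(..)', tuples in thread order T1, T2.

counter=10 r=(8,9) succ=(2,1) retry=(0,0)

state after step 2 := counter=8 r=(6,0) succ=(1,0) retry=(0,0)
step 3 (T1 LOAD): counter=8 r=(8,0) succ=(1,0) retry=(0,0)
step 4 (T1 CAS): counter=9 r=(8,0) succ=(2,0) retry=(0,0)
step 5 (T2 LOAD): counter=9 r=(8,9) succ=(2,0) retry=(0,0)
step 6 (T2 CAS): counter=10 r=(8,9) succ=(2,1) retry=(0,0)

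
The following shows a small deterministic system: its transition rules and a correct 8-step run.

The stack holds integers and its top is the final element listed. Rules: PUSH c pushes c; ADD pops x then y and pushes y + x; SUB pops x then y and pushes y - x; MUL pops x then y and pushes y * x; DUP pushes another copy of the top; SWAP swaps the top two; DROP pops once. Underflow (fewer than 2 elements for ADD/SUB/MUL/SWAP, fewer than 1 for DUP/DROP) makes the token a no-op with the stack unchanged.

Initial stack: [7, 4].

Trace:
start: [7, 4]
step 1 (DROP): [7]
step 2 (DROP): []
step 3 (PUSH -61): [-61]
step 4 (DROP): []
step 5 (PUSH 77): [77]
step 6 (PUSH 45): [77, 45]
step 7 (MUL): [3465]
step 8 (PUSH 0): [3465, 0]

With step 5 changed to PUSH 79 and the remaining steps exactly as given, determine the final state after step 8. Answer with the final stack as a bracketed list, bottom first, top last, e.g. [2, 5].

[3555, 0]

(re-executing from step 5 with the substitution; state before step 5: [])
step 5 (PUSH 79): [79]
step 6 (PUSH 45): [79, 45]
step 7 (MUL): [3555]
step 8 (PUSH 0): [3555, 0]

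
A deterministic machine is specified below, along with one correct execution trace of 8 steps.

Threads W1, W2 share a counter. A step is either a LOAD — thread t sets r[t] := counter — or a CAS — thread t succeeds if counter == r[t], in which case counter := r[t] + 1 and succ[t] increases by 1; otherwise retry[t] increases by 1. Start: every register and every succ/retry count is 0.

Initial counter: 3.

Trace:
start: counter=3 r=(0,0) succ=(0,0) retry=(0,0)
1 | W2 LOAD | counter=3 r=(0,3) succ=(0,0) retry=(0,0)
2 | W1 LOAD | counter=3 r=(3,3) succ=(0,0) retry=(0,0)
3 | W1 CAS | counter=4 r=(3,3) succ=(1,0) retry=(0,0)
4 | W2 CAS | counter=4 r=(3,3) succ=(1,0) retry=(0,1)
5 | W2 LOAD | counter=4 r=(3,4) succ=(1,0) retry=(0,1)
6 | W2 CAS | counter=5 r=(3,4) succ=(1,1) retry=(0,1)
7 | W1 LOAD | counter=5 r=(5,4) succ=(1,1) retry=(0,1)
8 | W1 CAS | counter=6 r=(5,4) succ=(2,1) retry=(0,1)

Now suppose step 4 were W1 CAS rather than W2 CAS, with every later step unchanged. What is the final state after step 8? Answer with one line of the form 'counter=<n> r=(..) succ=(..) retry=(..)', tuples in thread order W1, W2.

(re-executing from step 4 with the substitution; state before step 4: counter=4 r=(3,3) succ=(1,0) retry=(0,0))
4 | W1 CAS | counter=4 r=(3,3) succ=(1,0) retry=(1,0)
5 | W2 LOAD | counter=4 r=(3,4) succ=(1,0) retry=(1,0)
6 | W2 CAS | counter=5 r=(3,4) succ=(1,1) retry=(1,0)
7 | W1 LOAD | counter=5 r=(5,4) succ=(1,1) retry=(1,0)
8 | W1 CAS | counter=6 r=(5,4) succ=(2,1) retry=(1,0)

counter=6 r=(5,4) succ=(2,1) retry=(1,0)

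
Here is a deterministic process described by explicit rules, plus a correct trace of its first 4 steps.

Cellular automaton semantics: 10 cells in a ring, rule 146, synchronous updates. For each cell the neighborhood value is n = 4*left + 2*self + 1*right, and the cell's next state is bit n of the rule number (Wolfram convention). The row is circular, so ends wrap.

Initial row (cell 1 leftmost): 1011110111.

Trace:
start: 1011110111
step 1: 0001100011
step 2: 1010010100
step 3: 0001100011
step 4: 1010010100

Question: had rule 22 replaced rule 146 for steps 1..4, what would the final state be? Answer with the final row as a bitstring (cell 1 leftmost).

(re-executing steps 1..4 under rule 22; state before step 1: 1011110111)
step 1: 0000000000
step 2: 0000000000
step 3: 0000000000
step 4: 0000000000

0000000000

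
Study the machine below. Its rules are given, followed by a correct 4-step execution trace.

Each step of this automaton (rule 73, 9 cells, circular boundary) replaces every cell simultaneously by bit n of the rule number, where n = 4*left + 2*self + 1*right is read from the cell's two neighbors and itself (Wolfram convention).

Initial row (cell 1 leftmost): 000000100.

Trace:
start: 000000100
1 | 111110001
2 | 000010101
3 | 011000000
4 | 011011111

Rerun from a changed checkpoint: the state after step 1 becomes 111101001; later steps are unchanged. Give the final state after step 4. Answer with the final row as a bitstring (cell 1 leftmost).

000101101

state after step 1 := 111101001
2 | 000100001
3 | 010001100
4 | 000101101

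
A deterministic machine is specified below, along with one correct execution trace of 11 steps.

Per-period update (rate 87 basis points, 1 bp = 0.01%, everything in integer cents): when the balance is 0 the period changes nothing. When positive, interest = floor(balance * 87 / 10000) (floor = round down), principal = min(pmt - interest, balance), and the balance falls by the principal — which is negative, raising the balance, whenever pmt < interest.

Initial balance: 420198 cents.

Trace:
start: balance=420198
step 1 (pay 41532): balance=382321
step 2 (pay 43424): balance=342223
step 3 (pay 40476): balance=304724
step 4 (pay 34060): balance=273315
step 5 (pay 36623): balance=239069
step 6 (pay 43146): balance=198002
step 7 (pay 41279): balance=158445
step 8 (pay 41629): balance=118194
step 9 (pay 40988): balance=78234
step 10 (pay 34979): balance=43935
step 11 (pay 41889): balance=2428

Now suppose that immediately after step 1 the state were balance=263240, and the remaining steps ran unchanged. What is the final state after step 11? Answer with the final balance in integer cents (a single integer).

0

state after step 1 := balance=263240
step 2 (pay 43424): balance=222106
step 3 (pay 40476): balance=183562
step 4 (pay 34060): balance=151098
step 5 (pay 36623): balance=115789
step 6 (pay 43146): balance=73650
step 7 (pay 41279): balance=33011
step 8 (pay 41629): balance=0
step 9 (pay 40988): balance=0
step 10 (pay 34979): balance=0
step 11 (pay 41889): balance=0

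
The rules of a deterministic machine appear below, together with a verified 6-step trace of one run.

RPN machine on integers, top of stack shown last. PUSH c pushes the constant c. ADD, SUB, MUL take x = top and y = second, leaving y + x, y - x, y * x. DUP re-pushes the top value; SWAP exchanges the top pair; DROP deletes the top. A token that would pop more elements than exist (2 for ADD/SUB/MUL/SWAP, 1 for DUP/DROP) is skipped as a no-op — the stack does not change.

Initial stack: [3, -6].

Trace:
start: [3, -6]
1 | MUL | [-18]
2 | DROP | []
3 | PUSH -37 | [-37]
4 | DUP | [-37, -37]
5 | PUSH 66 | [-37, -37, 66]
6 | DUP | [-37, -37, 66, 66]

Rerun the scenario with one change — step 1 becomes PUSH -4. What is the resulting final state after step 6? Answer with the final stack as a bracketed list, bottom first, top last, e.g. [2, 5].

[3, -6, -37, -37, 66, 66]

(re-executing from step 1 with the substitution; state before step 1: [3, -6])
1 | PUSH -4 | [3, -6, -4]
2 | DROP | [3, -6]
3 | PUSH -37 | [3, -6, -37]
4 | DUP | [3, -6, -37, -37]
5 | PUSH 66 | [3, -6, -37, -37, 66]
6 | DUP | [3, -6, -37, -37, 66, 66]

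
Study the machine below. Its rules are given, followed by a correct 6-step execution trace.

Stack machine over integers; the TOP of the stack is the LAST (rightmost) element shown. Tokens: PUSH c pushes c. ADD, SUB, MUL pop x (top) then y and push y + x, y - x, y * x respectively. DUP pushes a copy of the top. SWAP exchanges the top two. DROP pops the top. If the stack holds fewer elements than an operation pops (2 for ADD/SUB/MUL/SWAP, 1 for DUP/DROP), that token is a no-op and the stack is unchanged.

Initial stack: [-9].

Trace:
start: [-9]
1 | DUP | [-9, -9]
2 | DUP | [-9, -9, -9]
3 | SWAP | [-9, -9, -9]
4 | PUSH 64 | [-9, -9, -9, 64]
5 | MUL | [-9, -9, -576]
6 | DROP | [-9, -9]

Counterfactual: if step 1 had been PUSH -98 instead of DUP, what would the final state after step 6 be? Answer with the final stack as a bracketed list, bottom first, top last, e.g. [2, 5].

[-9, -98]

(re-executing from step 1 with the substitution; state before step 1: [-9])
1 | PUSH -98 | [-9, -98]
2 | DUP | [-9, -98, -98]
3 | SWAP | [-9, -98, -98]
4 | PUSH 64 | [-9, -98, -98, 64]
5 | MUL | [-9, -98, -6272]
6 | DROP | [-9, -98]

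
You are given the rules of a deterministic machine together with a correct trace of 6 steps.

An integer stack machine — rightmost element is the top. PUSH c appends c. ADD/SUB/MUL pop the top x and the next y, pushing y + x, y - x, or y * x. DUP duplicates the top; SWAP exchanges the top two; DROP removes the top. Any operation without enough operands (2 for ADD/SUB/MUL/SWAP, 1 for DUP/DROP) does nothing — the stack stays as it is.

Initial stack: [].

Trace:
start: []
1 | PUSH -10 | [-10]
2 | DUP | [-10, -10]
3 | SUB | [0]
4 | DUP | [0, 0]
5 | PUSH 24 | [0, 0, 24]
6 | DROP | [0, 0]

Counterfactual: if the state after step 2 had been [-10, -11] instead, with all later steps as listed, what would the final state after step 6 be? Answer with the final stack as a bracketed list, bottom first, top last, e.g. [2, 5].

state after step 2 := [-10, -11]
3 | SUB | [1]
4 | DUP | [1, 1]
5 | PUSH 24 | [1, 1, 24]
6 | DROP | [1, 1]

[1, 1]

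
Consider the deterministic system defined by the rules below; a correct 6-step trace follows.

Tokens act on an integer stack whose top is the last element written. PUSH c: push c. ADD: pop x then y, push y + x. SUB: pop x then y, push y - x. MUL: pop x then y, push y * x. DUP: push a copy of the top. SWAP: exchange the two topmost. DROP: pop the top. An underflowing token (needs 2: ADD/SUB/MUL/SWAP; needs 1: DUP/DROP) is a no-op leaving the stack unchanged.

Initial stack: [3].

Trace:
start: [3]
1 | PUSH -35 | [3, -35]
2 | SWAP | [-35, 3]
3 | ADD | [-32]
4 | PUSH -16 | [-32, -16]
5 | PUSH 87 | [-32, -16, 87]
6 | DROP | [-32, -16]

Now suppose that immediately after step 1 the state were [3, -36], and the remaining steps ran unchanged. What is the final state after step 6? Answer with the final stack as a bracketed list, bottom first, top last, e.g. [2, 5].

[-33, -16]

state after step 1 := [3, -36]
2 | SWAP | [-36, 3]
3 | ADD | [-33]
4 | PUSH -16 | [-33, -16]
5 | PUSH 87 | [-33, -16, 87]
6 | DROP | [-33, -16]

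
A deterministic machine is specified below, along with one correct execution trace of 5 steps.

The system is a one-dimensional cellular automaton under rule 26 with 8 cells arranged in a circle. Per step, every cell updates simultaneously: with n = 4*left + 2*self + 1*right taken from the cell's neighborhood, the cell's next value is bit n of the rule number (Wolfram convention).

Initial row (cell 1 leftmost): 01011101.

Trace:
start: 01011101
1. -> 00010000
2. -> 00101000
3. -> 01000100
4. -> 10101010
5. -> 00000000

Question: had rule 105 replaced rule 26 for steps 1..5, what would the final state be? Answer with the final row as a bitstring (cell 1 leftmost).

10110110

(re-executing steps 1..5 under rule 105; state before step 1: 01011101)
1. -> 10110110
2. -> 01111111
3. -> 11000001
4. -> 01011101
5. -> 10110110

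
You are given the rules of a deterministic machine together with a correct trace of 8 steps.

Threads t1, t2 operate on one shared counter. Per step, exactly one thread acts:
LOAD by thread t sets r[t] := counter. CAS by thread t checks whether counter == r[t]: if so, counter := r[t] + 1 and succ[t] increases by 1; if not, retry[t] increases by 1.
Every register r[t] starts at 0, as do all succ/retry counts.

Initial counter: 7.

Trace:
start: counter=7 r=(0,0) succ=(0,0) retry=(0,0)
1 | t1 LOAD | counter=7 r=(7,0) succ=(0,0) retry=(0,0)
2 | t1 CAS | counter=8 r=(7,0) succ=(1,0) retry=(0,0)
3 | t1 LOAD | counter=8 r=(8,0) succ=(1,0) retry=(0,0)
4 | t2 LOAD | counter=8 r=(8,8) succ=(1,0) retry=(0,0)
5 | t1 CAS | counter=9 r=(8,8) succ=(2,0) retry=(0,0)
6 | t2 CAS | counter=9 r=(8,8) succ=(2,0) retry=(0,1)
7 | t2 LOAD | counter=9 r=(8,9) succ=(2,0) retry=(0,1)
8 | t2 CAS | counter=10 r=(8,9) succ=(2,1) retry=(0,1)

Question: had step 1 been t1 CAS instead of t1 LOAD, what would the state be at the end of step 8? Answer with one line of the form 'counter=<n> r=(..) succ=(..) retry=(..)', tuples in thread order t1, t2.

(re-executing from step 1 with the substitution; state before step 1: counter=7 r=(0,0) succ=(0,0) retry=(0,0))
1 | t1 CAS | counter=7 r=(0,0) succ=(0,0) retry=(1,0)
2 | t1 CAS | counter=7 r=(0,0) succ=(0,0) retry=(2,0)
3 | t1 LOAD | counter=7 r=(7,0) succ=(0,0) retry=(2,0)
4 | t2 LOAD | counter=7 r=(7,7) succ=(0,0) retry=(2,0)
5 | t1 CAS | counter=8 r=(7,7) succ=(1,0) retry=(2,0)
6 | t2 CAS | counter=8 r=(7,7) succ=(1,0) retry=(2,1)
7 | t2 LOAD | counter=8 r=(7,8) succ=(1,0) retry=(2,1)
8 | t2 CAS | counter=9 r=(7,8) succ=(1,1) retry=(2,1)

counter=9 r=(7,8) succ=(1,1) retry=(2,1)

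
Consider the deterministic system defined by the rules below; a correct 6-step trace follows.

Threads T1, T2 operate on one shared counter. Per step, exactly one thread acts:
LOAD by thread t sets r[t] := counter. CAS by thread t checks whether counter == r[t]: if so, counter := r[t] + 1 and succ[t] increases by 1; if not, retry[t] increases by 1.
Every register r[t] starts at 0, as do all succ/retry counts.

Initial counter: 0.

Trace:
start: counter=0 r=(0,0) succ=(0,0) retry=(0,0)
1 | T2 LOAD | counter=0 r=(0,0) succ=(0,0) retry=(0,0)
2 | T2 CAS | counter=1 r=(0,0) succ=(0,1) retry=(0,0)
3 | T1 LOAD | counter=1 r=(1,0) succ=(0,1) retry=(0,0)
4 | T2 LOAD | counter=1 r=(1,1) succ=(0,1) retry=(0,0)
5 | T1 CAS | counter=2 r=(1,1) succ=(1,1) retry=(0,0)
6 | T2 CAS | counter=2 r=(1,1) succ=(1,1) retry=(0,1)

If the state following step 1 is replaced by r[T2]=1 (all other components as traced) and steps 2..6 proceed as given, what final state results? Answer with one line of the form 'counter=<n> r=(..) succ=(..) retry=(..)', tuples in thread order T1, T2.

state after step 1 := counter=0 r=(0,1) succ=(0,0) retry=(0,0)
2 | T2 CAS | counter=0 r=(0,1) succ=(0,0) retry=(0,1)
3 | T1 LOAD | counter=0 r=(0,1) succ=(0,0) retry=(0,1)
4 | T2 LOAD | counter=0 r=(0,0) succ=(0,0) retry=(0,1)
5 | T1 CAS | counter=1 r=(0,0) succ=(1,0) retry=(0,1)
6 | T2 CAS | counter=1 r=(0,0) succ=(1,0) retry=(0,2)

counter=1 r=(0,0) succ=(1,0) retry=(0,2)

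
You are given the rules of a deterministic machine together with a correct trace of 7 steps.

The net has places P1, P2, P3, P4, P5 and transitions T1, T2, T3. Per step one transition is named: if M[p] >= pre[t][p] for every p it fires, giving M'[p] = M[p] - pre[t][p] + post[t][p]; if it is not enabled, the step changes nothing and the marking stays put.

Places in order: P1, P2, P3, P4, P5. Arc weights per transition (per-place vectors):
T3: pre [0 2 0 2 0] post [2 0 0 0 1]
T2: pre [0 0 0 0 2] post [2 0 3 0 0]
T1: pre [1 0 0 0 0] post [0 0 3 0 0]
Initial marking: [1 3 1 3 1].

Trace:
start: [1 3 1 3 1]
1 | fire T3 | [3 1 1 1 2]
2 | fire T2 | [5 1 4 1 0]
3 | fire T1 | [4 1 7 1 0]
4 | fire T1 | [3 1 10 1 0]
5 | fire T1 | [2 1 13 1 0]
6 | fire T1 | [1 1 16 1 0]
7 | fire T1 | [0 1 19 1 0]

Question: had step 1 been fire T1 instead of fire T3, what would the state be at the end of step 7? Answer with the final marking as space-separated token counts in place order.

0 3 4 3 1

(re-executing from step 1 with the substitution; state before step 1: [1 3 1 3 1])
1 | fire T1 | [0 3 4 3 1]
2 | fire T2 | [0 3 4 3 1]
3 | fire T1 | [0 3 4 3 1]
4 | fire T1 | [0 3 4 3 1]
5 | fire T1 | [0 3 4 3 1]
6 | fire T1 | [0 3 4 3 1]
7 | fire T1 | [0 3 4 3 1]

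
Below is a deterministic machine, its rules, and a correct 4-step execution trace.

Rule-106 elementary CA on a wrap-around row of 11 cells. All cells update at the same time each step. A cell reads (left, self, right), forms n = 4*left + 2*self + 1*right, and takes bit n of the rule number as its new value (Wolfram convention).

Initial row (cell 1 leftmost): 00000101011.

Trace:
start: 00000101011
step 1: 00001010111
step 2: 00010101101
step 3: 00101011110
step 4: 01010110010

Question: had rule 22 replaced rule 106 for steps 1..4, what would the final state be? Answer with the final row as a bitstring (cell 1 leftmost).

(re-executing steps 1..4 under rule 22; state before step 1: 00000101011)
step 1: 10001101000
step 2: 11010001101
step 3: 00011010000
step 4: 00100011000

00100011000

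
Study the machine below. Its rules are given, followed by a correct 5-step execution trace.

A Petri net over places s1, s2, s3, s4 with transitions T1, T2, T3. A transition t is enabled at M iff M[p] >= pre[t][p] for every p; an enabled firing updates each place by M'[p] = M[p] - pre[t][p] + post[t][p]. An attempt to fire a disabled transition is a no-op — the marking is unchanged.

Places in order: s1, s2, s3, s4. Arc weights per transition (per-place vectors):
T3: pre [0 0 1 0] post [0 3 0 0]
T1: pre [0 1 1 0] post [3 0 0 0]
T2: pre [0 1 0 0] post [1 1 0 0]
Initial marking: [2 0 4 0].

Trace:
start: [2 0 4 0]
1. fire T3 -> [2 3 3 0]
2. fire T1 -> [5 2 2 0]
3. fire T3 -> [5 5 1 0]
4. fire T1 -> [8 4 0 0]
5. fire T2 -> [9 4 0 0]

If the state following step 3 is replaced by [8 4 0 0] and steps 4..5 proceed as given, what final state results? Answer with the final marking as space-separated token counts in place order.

9 4 0 0

state after step 3 := [8 4 0 0]
4. fire T1 -> [8 4 0 0]
5. fire T2 -> [9 4 0 0]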